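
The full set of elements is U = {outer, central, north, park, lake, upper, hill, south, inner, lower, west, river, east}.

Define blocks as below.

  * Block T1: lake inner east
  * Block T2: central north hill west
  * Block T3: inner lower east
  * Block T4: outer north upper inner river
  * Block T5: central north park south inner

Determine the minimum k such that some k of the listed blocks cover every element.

T1 and T2 and T3 and T4 and T5 together: T1 ∪ T2 ∪ T3 ∪ T4 ∪ T5 = {outer, central, north, park, lake, upper, hill, south, inner, lower, west, river, east} — every element is covered.
No 4 of the 5 blocks cover everything (all 5 combinations miss at least one element), so 5 is optimal.

5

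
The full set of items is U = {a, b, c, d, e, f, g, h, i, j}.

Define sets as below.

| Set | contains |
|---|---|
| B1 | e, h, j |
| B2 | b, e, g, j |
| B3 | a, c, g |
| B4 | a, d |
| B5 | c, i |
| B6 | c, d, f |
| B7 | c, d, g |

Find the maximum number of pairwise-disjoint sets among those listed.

3

B2, B4, B5 are pairwise disjoint (B2={b,e,g,j}; B4={a,d}; B5={c,i}).
Every remaining set overlaps one of these, and no 4 of the listed sets are pairwise disjoint, so 3 is the maximum.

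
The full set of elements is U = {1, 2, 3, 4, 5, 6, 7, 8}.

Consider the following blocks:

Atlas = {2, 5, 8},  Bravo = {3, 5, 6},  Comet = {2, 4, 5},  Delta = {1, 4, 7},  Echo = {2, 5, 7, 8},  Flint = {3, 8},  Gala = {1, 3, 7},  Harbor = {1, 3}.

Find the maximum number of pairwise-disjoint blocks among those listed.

Comet, Flint are pairwise disjoint (Comet={2,4,5}; Flint={3,8}).
Every remaining block overlaps one of these, and no 3 of the listed blocks are pairwise disjoint, so 2 is the maximum.

2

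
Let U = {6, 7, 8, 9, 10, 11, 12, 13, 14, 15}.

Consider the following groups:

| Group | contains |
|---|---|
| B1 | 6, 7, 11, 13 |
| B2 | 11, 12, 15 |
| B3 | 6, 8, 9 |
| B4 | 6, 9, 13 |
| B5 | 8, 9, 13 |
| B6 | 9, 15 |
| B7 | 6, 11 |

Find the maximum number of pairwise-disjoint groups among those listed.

B1, B6 are pairwise disjoint (B1={6,7,11,13}; B6={9,15}).
Every remaining group overlaps one of these, and no 3 of the listed groups are pairwise disjoint, so 2 is the maximum.

2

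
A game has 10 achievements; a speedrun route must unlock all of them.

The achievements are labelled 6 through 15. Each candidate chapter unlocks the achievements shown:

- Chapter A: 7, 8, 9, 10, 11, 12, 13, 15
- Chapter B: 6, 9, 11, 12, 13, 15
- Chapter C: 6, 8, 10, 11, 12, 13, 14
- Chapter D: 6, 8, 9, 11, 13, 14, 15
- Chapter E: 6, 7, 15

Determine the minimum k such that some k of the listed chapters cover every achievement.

Take {A, C}. Their union is {6, 7, 8, 9, 10, 11, 12, 13, 14, 15}, which is all 10 achievements.
No single chapter has all 10 achievements (the largest, A, has 8), so 2 is optimal.

2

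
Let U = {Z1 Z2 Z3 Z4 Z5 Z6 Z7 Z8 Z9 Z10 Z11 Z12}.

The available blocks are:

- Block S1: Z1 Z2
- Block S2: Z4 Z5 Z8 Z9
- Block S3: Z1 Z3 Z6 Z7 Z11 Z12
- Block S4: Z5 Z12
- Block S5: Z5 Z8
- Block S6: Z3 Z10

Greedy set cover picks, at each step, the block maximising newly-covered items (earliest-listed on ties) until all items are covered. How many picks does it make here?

Greedy: pick S3 (covers 6 new) → pick S2 (covers 4 new) → pick S1 (covers 1 new) → pick S6 (covers 1 new). Total picks: 4.

4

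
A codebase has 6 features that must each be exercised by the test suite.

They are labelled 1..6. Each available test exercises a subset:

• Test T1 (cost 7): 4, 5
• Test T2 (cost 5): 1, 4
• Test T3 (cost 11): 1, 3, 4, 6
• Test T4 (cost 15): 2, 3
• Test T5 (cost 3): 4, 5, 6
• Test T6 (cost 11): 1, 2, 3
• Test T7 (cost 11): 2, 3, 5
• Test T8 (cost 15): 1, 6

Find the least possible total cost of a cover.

14

T5, T6 together cover every feature (T5 ∪ T6 = {1, 2, 3, 4, 5, 6}); total cost 3 + 11 = 14.
No covering selection has total cost below 14.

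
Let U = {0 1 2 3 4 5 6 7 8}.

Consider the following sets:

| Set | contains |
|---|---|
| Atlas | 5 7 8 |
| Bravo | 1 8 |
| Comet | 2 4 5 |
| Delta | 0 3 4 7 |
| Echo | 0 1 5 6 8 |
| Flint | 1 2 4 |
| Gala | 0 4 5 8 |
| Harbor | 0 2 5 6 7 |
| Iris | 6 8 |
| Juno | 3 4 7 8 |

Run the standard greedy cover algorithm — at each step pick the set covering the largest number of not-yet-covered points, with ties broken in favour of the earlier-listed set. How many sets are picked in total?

Greedy: pick Echo (covers 5 new) → pick Delta (covers 3 new) → pick Comet (covers 1 new). Total picks: 3.

3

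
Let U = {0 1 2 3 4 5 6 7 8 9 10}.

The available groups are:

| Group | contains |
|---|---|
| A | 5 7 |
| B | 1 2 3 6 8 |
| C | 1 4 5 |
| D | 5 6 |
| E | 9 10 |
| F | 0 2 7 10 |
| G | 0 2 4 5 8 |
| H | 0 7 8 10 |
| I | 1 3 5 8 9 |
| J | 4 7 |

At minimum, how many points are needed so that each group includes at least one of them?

4

Take T = {5, 7, 8, 10}. Each listed group contains at least one of these, so T is a hitting set of size 4.
No choice of 3 points meets every group, so 4 is the minimum.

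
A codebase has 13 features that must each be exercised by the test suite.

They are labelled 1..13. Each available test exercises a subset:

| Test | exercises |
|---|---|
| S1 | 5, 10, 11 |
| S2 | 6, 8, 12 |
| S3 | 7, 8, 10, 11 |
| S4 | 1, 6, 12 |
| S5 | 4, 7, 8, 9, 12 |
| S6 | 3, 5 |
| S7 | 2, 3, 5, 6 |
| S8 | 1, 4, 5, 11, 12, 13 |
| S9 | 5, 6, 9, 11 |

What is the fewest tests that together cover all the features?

Take {S3, S7, S8, S9}. Their union is {1, 2, 3, 4, 5, 6, 7, 8, 9, 10, 11, 12, 13}, which is all 13 features.
Only S8 contains 13, so S8 is forced; the remaining 7 features need at least 3 more tests (each remaining test adds at most 3) — so at least 4 tests are needed, and 4 is optimal.

4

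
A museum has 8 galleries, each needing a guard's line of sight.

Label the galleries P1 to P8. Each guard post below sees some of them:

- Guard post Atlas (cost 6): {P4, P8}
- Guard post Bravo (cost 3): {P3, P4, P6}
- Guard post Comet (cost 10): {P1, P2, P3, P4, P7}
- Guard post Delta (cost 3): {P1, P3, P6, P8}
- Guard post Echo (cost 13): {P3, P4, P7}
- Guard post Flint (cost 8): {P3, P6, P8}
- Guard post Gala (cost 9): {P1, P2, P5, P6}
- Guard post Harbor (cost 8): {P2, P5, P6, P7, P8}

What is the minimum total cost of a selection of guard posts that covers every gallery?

Bravo, Delta, Harbor together cover every gallery (Bravo ∪ Delta ∪ Harbor = {P1, P2, P3, P4, P5, P6, P7, P8}); total cost 3 + 3 + 8 = 14.
No covering selection has total cost below 14.

14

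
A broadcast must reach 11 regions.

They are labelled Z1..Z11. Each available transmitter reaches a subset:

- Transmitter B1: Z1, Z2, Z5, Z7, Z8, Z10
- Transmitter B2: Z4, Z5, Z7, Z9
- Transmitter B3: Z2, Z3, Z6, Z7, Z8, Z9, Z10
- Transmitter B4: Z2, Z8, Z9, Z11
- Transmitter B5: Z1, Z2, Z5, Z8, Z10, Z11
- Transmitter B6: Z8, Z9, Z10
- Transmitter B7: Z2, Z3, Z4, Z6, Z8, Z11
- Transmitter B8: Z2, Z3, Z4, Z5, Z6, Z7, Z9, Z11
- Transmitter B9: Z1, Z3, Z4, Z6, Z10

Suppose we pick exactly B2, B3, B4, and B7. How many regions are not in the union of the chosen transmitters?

Union of B2, B3, B4, B7 = {Z2, Z3, Z4, Z5, Z6, Z7, Z8, Z9, Z10, Z11}.
Not covered: Z1 — 1 region.

1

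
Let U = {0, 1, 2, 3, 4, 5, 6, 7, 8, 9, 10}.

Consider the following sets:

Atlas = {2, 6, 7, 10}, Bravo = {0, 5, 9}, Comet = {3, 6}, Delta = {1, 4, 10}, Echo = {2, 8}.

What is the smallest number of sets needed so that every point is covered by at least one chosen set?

Take {Atlas, Bravo, Comet, Delta, Echo}. Their union is {0, 1, 2, 3, 4, 5, 6, 7, 8, 9, 10}, which is all 11 points.
No 4 of the 5 sets cover everything (all 5 combinations miss at least one point), so 5 is optimal.

5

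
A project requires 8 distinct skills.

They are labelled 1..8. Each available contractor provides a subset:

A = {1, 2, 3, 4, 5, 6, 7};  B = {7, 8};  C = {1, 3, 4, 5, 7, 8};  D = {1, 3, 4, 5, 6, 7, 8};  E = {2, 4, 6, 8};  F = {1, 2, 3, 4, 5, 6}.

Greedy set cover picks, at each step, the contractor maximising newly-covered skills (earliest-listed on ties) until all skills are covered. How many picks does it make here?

Greedy: pick A (covers 7 new) → pick B (covers 1 new). Total picks: 2.

2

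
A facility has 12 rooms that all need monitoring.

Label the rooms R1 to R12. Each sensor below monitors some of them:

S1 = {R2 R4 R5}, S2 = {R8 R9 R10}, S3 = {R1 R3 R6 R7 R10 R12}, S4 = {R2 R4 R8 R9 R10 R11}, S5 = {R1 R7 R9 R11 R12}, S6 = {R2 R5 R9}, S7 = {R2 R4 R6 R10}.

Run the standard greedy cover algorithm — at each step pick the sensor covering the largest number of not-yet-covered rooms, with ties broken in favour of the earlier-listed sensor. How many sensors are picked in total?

3

Greedy: pick S3 (covers 6 new) → pick S4 (covers 5 new) → pick S1 (covers 1 new). Total picks: 3.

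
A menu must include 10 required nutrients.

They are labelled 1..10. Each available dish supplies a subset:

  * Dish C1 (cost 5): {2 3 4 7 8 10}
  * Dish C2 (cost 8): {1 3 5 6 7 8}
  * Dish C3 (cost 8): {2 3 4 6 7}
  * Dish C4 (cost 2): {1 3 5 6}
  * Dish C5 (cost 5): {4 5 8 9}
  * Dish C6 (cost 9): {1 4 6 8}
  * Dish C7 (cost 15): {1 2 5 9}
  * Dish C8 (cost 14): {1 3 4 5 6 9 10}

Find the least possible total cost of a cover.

12

C1, C4, C5 together cover every nutrient (C1 ∪ C4 ∪ C5 = {1, 2, 3, 4, 5, 6, 7, 8, 9, 10}); total cost 5 + 2 + 5 = 12.
No covering selection has total cost below 12.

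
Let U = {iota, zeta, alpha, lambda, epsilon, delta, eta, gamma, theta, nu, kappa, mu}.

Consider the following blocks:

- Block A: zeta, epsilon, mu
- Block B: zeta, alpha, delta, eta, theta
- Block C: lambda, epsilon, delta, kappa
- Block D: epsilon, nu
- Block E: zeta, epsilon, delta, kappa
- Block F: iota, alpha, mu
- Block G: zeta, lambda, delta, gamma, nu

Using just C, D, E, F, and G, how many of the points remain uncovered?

2

Union of C, D, E, F, G = {iota, zeta, alpha, lambda, epsilon, delta, gamma, nu, kappa, mu}.
Not covered: eta, theta — 2 points.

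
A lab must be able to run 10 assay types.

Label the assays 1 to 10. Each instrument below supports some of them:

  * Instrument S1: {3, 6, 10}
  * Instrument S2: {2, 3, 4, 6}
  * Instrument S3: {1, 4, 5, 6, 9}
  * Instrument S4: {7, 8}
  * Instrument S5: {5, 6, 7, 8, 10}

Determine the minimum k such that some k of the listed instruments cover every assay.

S2 and S3 and S5 together: S2 ∪ S3 ∪ S5 = {1, 2, 3, 4, 5, 6, 7, 8, 9, 10} — every assay is covered.
Only S3 contains 1, so S3 is forced; the remaining 5 assays need at least 2 more instruments (each remaining instrument adds at most 3) — so at least 3 instruments are needed, and 3 is optimal.

3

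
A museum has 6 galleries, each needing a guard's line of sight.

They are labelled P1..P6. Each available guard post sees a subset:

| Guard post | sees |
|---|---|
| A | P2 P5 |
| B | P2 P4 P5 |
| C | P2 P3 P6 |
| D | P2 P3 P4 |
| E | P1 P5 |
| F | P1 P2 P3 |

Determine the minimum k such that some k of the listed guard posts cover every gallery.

3

B and C and E together: B ∪ C ∪ E = {P1, P2, P3, P4, P5, P6} — every gallery is covered.
Only C contains P6, so C is forced; the remaining 3 galleries need at least 2 more guard posts (each remaining guard post adds at most 2) — so at least 3 guard posts are needed, and 3 is optimal.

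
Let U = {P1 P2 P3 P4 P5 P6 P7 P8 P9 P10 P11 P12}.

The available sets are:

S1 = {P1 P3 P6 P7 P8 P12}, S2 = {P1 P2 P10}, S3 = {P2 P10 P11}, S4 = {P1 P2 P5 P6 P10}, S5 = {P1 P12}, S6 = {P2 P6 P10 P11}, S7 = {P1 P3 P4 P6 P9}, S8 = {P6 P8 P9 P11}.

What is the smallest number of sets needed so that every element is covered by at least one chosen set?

S1, S4, S6, and S7 cover everything between them: the union {P1, P2, P3, P4, P5, P6, P7, P8, P9, P10, P11, P12} is all of U.
Only S7 contains P4, so S7 is forced; the remaining 7 elements need at least 3 more sets (each remaining set adds at most 3) — so at least 4 sets are needed, and 4 is optimal.

4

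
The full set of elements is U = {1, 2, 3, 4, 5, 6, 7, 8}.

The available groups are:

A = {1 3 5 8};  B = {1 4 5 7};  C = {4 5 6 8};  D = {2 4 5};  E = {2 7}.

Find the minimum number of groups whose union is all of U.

3

A and C and E together: A ∪ C ∪ E = {1, 2, 3, 4, 5, 6, 7, 8} — every element is covered.
Only A contains 3, so A is forced; the remaining 4 elements need at least 2 more groups (each remaining group adds at most 2) — so at least 3 groups are needed, and 3 is optimal.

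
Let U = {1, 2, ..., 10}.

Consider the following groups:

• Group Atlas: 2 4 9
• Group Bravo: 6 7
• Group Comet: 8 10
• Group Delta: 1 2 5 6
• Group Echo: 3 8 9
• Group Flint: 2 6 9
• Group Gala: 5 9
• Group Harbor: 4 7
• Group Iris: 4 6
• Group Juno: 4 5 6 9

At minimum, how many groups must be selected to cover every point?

4

Comet, Delta, Echo, and Harbor cover everything between them: the union {1, 2, 3, 4, 5, 6, 7, 8, 9, 10} is all of U.
No 3 of the 10 groups cover everything (all 120 combinations miss at least one point), so 4 is optimal.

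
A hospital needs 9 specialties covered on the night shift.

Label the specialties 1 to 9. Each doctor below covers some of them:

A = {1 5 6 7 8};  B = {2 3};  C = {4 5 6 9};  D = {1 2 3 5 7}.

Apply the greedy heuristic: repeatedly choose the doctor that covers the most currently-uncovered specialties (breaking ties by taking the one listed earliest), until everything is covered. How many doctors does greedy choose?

Greedy: pick A (covers 5 new) → pick B (covers 2 new) → pick C (covers 2 new). Total picks: 3.

3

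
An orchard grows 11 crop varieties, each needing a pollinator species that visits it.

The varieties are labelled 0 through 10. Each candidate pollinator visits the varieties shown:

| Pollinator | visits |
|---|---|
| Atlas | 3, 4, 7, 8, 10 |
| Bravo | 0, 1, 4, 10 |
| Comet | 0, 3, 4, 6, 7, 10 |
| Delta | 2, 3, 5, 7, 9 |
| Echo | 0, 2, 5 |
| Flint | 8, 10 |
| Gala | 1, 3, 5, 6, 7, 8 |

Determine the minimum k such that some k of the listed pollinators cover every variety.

Comet and Delta and Gala together: Comet ∪ Delta ∪ Gala = {0, 1, 2, 3, 4, 5, 6, 7, 8, 9, 10} — every variety is covered.
Only Delta contains 9, so Delta is forced; the remaining 6 varieties need at least 2 more pollinators (each remaining pollinator adds at most 4) — so at least 3 pollinators are needed, and 3 is optimal.

3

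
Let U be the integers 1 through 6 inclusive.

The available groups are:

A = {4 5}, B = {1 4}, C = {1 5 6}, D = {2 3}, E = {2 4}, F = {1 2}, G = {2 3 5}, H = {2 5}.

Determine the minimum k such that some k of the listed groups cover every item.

3

B, C, and G cover everything between them: the union {1, 2, 3, 4, 5, 6} is all of U.
Only C contains 6, so C is forced; the remaining 3 items need at least 2 more groups (each remaining group adds at most 2) — so at least 3 groups are needed, and 3 is optimal.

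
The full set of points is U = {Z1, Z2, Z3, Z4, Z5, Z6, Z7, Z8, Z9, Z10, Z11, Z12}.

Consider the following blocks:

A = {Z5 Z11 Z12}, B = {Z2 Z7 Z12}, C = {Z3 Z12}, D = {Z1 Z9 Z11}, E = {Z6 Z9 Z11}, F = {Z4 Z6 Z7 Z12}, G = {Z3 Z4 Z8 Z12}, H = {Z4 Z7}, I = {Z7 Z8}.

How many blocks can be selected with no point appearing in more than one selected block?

C, E, I are pairwise disjoint (C={Z3,Z12}; E={Z6,Z9,Z11}; I={Z7,Z8}).
Every remaining block overlaps one of these, and no 4 of the listed blocks are pairwise disjoint, so 3 is the maximum.

3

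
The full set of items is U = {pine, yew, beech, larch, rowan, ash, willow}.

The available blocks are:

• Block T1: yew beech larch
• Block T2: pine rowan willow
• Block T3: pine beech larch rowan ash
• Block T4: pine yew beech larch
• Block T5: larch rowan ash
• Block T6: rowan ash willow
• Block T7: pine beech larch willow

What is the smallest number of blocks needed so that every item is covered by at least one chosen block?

Take {T4, T6}. Their union is {pine, yew, beech, larch, rowan, ash, willow}, which is all 7 items.
No single block has all 7 items (the largest, T3, has 5), so 2 is optimal.

2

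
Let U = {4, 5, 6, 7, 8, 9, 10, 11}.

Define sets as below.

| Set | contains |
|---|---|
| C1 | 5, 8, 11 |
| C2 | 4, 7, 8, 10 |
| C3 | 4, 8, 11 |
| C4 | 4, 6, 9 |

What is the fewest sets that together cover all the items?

C1, C2, and C4 cover everything between them: the union {4, 5, 6, 7, 8, 9, 10, 11} is all of U.
Only C1 contains 5, so C1 is forced; the remaining 5 items need at least 2 more sets (each remaining set adds at most 3) — so at least 3 sets are needed, and 3 is optimal.

3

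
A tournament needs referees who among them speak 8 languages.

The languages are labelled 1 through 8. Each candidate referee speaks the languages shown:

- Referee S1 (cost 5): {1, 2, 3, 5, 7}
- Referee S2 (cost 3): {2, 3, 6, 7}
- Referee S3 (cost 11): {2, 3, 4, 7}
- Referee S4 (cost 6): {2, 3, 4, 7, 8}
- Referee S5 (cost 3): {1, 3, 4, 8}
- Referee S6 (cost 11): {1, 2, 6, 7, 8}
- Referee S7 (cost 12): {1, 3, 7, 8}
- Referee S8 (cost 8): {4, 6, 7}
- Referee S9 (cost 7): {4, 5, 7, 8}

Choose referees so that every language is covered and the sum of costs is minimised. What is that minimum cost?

11

S1, S2, S5 together cover every language (S1 ∪ S2 ∪ S5 = {1, 2, 3, 4, 5, 6, 7, 8}); total cost 5 + 3 + 3 = 11.
No covering selection has total cost below 11.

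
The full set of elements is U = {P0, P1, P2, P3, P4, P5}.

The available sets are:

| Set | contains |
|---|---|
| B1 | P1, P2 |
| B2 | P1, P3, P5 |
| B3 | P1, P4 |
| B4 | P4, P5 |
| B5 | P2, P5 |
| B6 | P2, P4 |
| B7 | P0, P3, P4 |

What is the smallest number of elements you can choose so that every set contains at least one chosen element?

3

H = {P1, P4, P5} meets every set (each contains at least one member of H), and |H| = 3.
No choice of 2 elements meets every set, so 3 is the minimum.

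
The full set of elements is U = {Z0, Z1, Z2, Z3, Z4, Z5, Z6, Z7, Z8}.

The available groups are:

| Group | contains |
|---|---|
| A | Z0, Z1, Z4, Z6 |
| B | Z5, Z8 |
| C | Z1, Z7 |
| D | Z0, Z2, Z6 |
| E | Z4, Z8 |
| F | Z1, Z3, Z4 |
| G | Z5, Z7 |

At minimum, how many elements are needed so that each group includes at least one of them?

Take H = {Z0, Z4, Z7, Z8}. Each listed group contains at least one of these, so H is a hitting set of size 4.
No choice of 3 elements meets every group, so 4 is the minimum.

4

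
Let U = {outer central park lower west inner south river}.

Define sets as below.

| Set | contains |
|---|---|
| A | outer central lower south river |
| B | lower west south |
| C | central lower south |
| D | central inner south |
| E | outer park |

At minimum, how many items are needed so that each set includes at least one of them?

2

The 2 items {park, south} hit every set.
The sets C, E are pairwise disjoint, so any hitting set needs a separate item for each — at least 2. Hence 2 is optimal.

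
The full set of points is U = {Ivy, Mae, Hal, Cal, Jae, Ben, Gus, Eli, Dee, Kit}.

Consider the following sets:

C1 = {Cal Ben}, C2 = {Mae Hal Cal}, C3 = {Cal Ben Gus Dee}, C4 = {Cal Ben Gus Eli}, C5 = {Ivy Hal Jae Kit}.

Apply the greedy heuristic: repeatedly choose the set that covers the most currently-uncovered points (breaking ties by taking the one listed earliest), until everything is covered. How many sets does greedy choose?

4

Greedy: pick C3 (covers 4 new) → pick C5 (covers 4 new) → pick C2 (covers 1 new) → pick C4 (covers 1 new). Total picks: 4.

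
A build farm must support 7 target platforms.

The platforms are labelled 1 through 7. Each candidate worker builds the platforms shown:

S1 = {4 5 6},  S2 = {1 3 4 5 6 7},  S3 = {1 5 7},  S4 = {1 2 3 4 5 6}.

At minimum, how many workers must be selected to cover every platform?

S2 and S4 together: S2 ∪ S4 = {1, 2, 3, 4, 5, 6, 7} — every platform is covered.
No single worker has all 7 platforms (the largest, S2, has 6), so 2 is optimal.

2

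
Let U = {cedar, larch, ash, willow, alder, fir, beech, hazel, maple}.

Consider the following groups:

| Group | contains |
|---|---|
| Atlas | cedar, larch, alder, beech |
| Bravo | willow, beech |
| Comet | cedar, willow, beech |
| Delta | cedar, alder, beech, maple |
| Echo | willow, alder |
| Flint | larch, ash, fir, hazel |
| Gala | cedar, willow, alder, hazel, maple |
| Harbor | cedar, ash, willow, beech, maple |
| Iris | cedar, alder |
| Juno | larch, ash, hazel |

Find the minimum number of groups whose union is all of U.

3

Take {Bravo, Flint, Gala}. Their union is {cedar, larch, ash, willow, alder, fir, beech, hazel, maple}, which is all 9 items.
Only Flint contains fir, so Flint is forced; the remaining 5 items need at least 2 more groups (each remaining group adds at most 4) — so at least 3 groups are needed, and 3 is optimal.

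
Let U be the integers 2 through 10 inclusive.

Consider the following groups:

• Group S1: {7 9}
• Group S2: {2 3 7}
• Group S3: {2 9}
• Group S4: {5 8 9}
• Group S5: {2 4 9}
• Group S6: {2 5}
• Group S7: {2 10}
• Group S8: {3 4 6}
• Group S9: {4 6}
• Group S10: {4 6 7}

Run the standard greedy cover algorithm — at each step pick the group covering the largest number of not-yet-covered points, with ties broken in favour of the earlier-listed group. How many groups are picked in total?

Greedy: pick S2 (covers 3 new) → pick S4 (covers 3 new) → pick S8 (covers 2 new) → pick S7 (covers 1 new). Total picks: 4.

4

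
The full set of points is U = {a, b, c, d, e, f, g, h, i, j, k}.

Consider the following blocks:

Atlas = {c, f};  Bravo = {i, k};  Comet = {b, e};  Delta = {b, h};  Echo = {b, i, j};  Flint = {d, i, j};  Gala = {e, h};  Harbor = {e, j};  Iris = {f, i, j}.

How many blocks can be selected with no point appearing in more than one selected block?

4

Atlas, Bravo, Delta, Harbor are pairwise disjoint (Atlas={c,f}; Bravo={i,k}; Delta={b,h}; Harbor={e,j}).
Every remaining block overlaps one of these, and no 5 of the listed blocks are pairwise disjoint, so 4 is the maximum.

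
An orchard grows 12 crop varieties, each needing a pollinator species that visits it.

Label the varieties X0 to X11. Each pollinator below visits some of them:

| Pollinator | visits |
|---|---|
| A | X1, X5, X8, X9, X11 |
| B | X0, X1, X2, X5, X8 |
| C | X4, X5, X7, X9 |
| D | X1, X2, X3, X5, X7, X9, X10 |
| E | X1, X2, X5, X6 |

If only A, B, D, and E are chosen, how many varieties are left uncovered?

Union of A, B, D, E = {X0, X1, X2, X3, X5, X6, X7, X8, X9, X10, X11}.
Not covered: X4 — 1 variety.

1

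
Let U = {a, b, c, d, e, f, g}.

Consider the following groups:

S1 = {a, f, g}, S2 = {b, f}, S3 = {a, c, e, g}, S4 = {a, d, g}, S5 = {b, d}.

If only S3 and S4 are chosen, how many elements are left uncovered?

2

Union of S3, S4 = {a, c, d, e, g}.
Not covered: b, f — 2 elements.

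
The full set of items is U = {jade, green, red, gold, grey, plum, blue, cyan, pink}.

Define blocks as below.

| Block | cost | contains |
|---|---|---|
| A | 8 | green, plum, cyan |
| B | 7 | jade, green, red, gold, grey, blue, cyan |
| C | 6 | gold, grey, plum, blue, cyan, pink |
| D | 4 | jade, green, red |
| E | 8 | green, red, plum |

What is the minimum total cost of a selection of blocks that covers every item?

10

C, D together cover every item (C ∪ D = {jade, green, red, gold, grey, plum, blue, cyan, pink}); total cost 6 + 4 = 10.
The greedy pick B, C costs 13; no covering selection beats 10.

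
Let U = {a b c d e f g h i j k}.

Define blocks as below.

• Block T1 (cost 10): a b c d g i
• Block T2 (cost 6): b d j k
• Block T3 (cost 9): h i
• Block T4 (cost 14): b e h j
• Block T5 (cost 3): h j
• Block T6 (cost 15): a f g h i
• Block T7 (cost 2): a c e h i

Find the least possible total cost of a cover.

T2, T6, T7 together cover every element (T2 ∪ T6 ∪ T7 = {a, b, c, d, e, f, g, h, i, j, k}); total cost 6 + 15 + 2 = 23.
No covering selection has total cost below 23.

23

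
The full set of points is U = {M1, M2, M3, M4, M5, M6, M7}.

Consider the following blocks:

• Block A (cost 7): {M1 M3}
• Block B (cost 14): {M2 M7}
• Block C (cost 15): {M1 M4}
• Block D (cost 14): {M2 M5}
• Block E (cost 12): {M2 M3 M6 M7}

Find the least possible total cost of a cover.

C, D, E together cover every point (C ∪ D ∪ E = {M1, M2, M3, M4, M5, M6, M7}); total cost 15 + 14 + 12 = 41.
The greedy pick E, A, D, C costs 48; no covering selection beats 41.

41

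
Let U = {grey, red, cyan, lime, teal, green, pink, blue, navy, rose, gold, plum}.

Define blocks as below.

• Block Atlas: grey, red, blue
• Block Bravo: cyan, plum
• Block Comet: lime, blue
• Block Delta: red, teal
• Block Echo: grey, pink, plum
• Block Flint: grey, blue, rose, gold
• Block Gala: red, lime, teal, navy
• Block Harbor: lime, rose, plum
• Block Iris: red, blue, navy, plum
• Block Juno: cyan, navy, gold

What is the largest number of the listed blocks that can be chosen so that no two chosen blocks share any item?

Comet, Delta, Echo, Juno are pairwise disjoint (Comet={lime,blue}; Delta={red,teal}; Echo={grey,pink,plum}; Juno={cyan,navy,gold}).
Every remaining block overlaps one of these, and no 5 of the listed blocks are pairwise disjoint, so 4 is the maximum.

4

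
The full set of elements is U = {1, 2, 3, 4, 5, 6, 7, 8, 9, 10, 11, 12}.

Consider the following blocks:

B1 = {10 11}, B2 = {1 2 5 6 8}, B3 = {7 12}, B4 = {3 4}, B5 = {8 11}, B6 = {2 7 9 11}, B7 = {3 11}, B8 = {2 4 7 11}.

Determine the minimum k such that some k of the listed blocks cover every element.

5

Take {B1, B2, B3, B4, B6}. Their union is {1, 2, 3, 4, 5, 6, 7, 8, 9, 10, 11, 12}, which is all 12 elements.
No 4 of the 8 blocks cover everything (all 70 combinations miss at least one element), so 5 is optimal.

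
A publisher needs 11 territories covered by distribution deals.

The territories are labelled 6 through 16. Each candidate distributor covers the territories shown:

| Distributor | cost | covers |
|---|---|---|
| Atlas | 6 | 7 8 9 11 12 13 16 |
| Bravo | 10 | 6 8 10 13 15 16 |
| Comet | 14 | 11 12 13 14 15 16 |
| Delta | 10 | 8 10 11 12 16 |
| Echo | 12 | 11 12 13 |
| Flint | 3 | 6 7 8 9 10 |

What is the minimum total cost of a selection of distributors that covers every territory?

Comet, Flint together cover every territory (Comet ∪ Flint = {6, 7, 8, 9, 10, 11, 12, 13, 14, 15, 16}); total cost 14 + 3 = 17.
The greedy pick Flint, Atlas, Comet costs 23; no covering selection beats 17.

17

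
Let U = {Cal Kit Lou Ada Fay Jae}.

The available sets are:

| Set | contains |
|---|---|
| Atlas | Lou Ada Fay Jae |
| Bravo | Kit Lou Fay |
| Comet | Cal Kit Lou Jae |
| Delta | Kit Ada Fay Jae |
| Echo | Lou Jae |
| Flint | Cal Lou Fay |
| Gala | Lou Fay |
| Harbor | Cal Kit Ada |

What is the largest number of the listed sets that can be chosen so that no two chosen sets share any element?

2

Echo, Harbor are pairwise disjoint (Echo={Lou,Jae}; Harbor={Cal,Kit,Ada}).
Every remaining set overlaps one of these, and no 3 of the listed sets are pairwise disjoint, so 2 is the maximum.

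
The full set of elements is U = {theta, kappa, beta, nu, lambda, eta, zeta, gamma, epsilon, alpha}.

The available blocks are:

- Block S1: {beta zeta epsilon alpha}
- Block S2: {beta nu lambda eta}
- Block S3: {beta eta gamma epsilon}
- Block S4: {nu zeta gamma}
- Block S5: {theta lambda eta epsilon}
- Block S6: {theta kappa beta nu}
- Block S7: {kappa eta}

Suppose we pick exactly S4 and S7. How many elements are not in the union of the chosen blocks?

5

Union of S4, S7 = {kappa, nu, eta, zeta, gamma}.
Not covered: theta, beta, lambda, epsilon, alpha — 5 elements.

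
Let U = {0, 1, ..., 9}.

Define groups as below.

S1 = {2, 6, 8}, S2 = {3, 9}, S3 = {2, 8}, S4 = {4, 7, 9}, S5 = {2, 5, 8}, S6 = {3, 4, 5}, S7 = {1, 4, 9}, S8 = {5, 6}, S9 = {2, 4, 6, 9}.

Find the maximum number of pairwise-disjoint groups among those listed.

3

S3, S7, S8 are pairwise disjoint (S3={2,8}; S7={1,4,9}; S8={5,6}).
Every remaining group overlaps one of these, and no 4 of the listed groups are pairwise disjoint, so 3 is the maximum.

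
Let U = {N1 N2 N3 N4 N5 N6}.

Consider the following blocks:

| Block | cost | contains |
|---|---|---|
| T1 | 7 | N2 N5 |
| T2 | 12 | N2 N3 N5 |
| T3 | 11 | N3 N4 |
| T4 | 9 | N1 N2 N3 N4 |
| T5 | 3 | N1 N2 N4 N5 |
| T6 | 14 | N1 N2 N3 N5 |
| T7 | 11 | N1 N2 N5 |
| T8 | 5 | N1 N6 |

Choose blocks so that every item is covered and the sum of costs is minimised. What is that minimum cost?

17

T4, T5, T8 together cover every item (T4 ∪ T5 ∪ T8 = {N1, N2, N3, N4, N5, N6}); total cost 9 + 3 + 5 = 17.
No covering selection has total cost below 17.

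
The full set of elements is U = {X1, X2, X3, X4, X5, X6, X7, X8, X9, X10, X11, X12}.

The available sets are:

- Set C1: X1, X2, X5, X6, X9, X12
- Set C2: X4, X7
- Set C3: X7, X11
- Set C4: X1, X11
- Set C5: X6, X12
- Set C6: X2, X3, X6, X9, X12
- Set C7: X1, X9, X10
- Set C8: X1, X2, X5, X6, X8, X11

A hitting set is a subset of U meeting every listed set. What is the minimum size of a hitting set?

3

The 3 elements {X1, X7, X12} hit every set.
The sets C3, C5, C7 are pairwise disjoint, so any hitting set needs a separate element for each — at least 3. Hence 3 is optimal.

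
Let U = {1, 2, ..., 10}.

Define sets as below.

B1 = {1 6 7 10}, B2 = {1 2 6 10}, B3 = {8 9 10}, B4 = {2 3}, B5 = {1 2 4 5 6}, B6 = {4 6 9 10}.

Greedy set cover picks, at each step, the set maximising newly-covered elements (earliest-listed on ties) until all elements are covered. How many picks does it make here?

4

Greedy: pick B5 (covers 5 new) → pick B3 (covers 3 new) → pick B1 (covers 1 new) → pick B4 (covers 1 new). Total picks: 4.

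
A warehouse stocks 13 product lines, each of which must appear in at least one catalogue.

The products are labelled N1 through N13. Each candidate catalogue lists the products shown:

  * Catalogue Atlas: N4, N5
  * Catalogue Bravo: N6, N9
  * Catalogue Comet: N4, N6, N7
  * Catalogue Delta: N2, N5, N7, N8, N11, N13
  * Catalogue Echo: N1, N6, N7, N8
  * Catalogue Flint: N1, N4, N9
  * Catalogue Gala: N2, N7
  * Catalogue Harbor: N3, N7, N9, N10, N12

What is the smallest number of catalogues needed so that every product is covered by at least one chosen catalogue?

Take {Comet, Delta, Flint, Harbor}. Their union is {N1, N2, N3, N4, N5, N6, N7, N8, N9, N10, N11, N12, N13}, which is all 13 products.
No 3 of the 8 catalogues cover everything (all 56 combinations miss at least one product), so 4 is optimal.

4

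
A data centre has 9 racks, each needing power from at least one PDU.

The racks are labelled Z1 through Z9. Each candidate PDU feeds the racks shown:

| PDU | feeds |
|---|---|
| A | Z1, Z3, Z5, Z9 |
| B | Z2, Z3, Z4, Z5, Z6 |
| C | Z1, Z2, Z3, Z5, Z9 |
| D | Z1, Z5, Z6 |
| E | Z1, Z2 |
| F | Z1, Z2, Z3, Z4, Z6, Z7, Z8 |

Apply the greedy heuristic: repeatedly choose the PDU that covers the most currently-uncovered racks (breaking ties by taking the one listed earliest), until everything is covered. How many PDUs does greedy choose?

Greedy: pick F (covers 7 new) → pick A (covers 2 new). Total picks: 2.

2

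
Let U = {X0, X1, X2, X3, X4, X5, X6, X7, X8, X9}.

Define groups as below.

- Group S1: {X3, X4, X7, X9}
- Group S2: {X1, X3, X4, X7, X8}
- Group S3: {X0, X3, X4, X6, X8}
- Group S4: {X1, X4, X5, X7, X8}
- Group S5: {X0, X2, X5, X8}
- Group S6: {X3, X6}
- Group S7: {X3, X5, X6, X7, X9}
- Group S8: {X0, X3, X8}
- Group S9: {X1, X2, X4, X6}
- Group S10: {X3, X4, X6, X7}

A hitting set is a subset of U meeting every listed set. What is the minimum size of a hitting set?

3

H = {X3, X6, X8} meets every group (each contains at least one member of H), and |H| = 3.
No choice of 2 elements meets every group, so 3 is the minimum.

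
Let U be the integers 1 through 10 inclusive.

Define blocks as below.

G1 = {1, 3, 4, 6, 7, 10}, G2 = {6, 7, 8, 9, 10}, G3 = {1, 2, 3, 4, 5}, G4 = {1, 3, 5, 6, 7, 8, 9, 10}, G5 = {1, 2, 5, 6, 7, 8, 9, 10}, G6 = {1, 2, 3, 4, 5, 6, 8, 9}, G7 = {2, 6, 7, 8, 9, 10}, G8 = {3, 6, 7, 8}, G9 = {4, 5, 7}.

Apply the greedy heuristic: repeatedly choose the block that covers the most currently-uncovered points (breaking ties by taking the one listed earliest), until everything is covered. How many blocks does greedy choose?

Greedy: pick G4 (covers 8 new) → pick G3 (covers 2 new). Total picks: 2.

2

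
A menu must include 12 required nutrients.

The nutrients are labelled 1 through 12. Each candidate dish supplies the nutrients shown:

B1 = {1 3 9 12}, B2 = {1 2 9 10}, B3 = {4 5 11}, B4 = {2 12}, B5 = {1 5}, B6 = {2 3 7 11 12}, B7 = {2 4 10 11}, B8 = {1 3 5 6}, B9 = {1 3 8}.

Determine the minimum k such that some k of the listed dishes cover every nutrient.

5

B1 and B6 and B7 and B8 and B9 together: B1 ∪ B6 ∪ B7 ∪ B8 ∪ B9 = {1, 2, 3, 4, 5, 6, 7, 8, 9, 10, 11, 12} — every nutrient is covered.
No 4 of the 9 dishes cover everything (all 126 combinations miss at least one nutrient), so 5 is optimal.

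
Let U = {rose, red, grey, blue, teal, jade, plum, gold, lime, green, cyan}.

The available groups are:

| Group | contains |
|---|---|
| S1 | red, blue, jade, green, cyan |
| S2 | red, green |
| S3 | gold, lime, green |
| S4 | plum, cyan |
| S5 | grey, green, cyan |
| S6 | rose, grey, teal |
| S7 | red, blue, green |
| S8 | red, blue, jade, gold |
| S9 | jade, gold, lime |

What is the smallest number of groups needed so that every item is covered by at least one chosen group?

4

S1 and S3 and S4 and S6 together: S1 ∪ S3 ∪ S4 ∪ S6 = {rose, red, grey, blue, teal, jade, plum, gold, lime, green, cyan} — every item is covered.
Only S4 contains plum, so S4 is forced; the remaining 9 items need at least 3 more groups (each remaining group adds at most 4) — so at least 4 groups are needed, and 4 is optimal.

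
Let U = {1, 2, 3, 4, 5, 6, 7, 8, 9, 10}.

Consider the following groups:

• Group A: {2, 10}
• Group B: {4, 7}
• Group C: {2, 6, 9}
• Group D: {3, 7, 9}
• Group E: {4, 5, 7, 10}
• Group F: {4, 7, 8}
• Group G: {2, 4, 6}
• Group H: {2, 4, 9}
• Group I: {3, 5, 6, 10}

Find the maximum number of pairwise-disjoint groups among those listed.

2

C, F are pairwise disjoint (C={2,6,9}; F={4,7,8}).
Every remaining group overlaps one of these, and no 3 of the listed groups are pairwise disjoint, so 2 is the maximum.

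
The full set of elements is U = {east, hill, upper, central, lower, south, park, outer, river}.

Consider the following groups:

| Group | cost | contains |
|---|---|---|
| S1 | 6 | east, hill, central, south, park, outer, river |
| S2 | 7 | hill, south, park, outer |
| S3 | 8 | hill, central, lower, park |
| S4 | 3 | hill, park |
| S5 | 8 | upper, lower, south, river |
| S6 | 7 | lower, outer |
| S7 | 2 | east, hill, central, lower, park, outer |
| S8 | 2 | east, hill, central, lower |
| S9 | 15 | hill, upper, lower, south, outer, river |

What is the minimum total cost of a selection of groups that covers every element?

10

S5, S7 together cover every element (S5 ∪ S7 = {east, hill, upper, central, lower, south, park, outer, river}); total cost 8 + 2 = 10.
No covering selection has total cost below 10.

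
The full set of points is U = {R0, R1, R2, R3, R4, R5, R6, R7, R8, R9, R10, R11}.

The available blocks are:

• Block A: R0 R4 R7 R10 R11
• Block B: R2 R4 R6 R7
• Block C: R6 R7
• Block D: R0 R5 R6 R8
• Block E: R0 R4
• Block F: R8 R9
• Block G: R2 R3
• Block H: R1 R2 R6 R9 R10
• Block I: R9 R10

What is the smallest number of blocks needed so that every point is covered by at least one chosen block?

A, D, G, and H cover everything between them: the union {R0, R1, R2, R3, R4, R5, R6, R7, R8, R9, R10, R11} is all of U.
No 3 of the 9 blocks cover everything (all 84 combinations miss at least one point), so 4 is optimal.

4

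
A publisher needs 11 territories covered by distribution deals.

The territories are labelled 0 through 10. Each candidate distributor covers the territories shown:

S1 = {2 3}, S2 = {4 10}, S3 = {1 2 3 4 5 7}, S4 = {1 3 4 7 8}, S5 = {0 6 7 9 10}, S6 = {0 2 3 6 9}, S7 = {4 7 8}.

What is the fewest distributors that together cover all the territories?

Take {S3, S4, S5}. Their union is {0, 1, 2, 3, 4, 5, 6, 7, 8, 9, 10}, which is all 11 territories.
Only S3 contains 5, so S3 is forced; the remaining 5 territories need at least 2 more distributors (each remaining distributor adds at most 4) — so at least 3 distributors are needed, and 3 is optimal.

3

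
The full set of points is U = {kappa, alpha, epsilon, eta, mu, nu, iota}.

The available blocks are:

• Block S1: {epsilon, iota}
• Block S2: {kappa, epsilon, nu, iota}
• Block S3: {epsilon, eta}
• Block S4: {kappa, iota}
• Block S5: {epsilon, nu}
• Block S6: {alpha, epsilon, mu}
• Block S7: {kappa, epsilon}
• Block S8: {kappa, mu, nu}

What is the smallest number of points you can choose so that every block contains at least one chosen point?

2

Take H = {kappa, epsilon}. Each listed block contains at least one of these, so H is a hitting set of size 2.
The blocks S3, S4 are pairwise disjoint, so any hitting set needs a separate point for each — at least 2. Hence 2 is optimal.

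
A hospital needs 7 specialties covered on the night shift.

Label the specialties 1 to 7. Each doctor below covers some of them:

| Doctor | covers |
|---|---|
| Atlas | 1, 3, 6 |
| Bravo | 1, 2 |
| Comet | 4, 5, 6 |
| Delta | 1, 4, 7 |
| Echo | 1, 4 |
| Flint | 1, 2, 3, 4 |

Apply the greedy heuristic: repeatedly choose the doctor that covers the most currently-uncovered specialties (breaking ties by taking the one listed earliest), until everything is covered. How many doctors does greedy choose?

Greedy: pick Flint (covers 4 new) → pick Comet (covers 2 new) → pick Delta (covers 1 new). Total picks: 3.

3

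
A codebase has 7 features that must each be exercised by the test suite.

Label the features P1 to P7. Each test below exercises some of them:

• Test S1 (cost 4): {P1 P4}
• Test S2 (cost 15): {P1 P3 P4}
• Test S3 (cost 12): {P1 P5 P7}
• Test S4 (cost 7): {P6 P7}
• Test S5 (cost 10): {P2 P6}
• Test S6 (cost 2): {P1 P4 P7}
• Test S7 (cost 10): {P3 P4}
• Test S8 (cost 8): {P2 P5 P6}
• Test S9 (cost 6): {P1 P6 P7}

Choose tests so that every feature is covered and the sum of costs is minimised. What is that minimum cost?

20

S6, S7, S8 together cover every feature (S6 ∪ S7 ∪ S8 = {P1, P2, P3, P4, P5, P6, P7}); total cost 2 + 10 + 8 = 20.
No covering selection has total cost below 20.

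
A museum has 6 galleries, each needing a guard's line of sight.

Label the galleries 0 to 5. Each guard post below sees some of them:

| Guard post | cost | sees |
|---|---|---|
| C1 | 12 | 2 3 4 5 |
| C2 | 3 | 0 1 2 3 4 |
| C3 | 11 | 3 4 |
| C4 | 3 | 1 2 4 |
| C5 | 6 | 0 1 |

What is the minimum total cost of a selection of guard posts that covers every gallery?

15

C1, C2 together cover every gallery (C1 ∪ C2 = {0, 1, 2, 3, 4, 5}); total cost 12 + 3 = 15.
No covering selection has total cost below 15.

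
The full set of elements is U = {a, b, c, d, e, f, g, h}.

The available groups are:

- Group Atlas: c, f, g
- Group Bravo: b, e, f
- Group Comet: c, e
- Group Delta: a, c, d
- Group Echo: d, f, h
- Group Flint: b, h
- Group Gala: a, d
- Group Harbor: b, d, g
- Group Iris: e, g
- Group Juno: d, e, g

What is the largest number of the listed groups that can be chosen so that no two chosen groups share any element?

3

Delta, Flint, Iris are pairwise disjoint (Delta={a,c,d}; Flint={b,h}; Iris={e,g}).
Every remaining group overlaps one of these, and no 4 of the listed groups are pairwise disjoint, so 3 is the maximum.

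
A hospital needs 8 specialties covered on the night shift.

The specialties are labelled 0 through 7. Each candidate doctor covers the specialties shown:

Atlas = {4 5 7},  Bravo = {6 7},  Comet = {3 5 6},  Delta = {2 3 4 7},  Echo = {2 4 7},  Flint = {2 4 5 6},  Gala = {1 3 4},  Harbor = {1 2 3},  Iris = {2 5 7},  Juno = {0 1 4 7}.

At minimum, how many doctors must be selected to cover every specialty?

Comet and Flint and Juno together: Comet ∪ Flint ∪ Juno = {0, 1, 2, 3, 4, 5, 6, 7} — every specialty is covered.
Only Juno contains 0, so Juno is forced; the remaining 4 specialties need at least 2 more doctors (each remaining doctor adds at most 3) — so at least 3 doctors are needed, and 3 is optimal.

3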